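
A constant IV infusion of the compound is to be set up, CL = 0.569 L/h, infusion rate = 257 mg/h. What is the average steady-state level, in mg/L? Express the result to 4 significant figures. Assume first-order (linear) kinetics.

At steady state Css = R₀ / CL = 257 / 0.5690 = 451.7 mg/L

451.7 mg/L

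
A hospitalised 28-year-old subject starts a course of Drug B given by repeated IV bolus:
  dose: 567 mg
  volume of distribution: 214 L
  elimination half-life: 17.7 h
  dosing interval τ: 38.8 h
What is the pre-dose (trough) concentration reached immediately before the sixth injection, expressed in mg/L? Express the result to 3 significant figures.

C₀ per dose = Dose / Vd = 567 / 214 = 2.650 mg/L
k = ln2 / t½ = 0.693147 / 17.7 = 0.03916 h⁻¹
Fraction remaining after one interval: r = e^(−kτ) = e^(−0.03916 × 38.8) = 0.2188
Before dose 6, 5 doses have been given (aged 1τ, 2τ, 3τ, 4τ, 5τ).
C_trough = C₀ × (r + r² + … + r^5) = C₀ × r(1−r^5)/(1−r)
        = 2.650 × 0.2188 × (1 − 0.0005015) / (1 − 0.2188) = 0.7418 mg/L

0.742 mg/L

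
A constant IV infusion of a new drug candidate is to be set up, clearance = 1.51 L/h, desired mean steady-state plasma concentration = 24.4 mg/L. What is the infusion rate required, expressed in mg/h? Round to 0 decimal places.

At steady state, infusion rate R₀ = Css × CL = 24.4 × 1.510 = 36.84 mg/h

37 mg/h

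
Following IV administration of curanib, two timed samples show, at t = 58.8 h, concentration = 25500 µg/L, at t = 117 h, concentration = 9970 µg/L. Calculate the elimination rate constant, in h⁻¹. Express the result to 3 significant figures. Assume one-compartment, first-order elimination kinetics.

k = ln(C₁/C₂) / (t₂ − t₁) = ln(25500/9970) / (117 − 58.8)
  = 0.9391 / 58.20 = 0.01614 h⁻¹

0.0161 h⁻¹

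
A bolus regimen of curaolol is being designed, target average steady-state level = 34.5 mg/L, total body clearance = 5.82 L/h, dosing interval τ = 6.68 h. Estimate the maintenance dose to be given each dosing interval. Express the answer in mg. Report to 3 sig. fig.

1340 mg

At steady state, Dose/τ = Css × CL.
Dose = Css × CL × τ = 34.5 × 5.820 × 6.68 = 1341 mg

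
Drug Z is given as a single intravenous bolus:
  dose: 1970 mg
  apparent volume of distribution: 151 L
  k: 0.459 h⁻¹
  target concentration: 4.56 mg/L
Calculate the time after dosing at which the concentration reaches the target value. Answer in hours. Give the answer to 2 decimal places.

C₀ = Dose / Vd = 1970 / 151 = 13.05 mg/L
t = ln(C₀ / C) / k = ln(13.05 / 4.56) / 0.4590
  = ln(2.862) / 0.4590 = 1.052 / 0.4590 = 2.292 h

2.29 h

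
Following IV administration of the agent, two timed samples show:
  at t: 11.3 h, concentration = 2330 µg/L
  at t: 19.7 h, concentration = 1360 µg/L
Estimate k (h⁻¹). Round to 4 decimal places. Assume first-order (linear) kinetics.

k = ln(C₁/C₂) / (t₂ − t₁) = ln(2330/1360) / (19.7 − 11.3)
  = 0.5384 / 8.400 = 0.06410 h⁻¹

0.0641 h⁻¹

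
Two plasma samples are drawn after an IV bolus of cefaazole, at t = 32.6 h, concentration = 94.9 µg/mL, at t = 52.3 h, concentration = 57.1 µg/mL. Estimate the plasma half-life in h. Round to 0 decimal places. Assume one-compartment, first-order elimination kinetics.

k = ln(C₁/C₂) / (t₂ − t₁) = ln(94.9/57.1) / (52.3 − 32.6)
  = 0.5080 / 19.70 = 0.02579 h⁻¹
t½ = ln2 / k = 0.693147 / 0.02579 = 26.88 h

27 h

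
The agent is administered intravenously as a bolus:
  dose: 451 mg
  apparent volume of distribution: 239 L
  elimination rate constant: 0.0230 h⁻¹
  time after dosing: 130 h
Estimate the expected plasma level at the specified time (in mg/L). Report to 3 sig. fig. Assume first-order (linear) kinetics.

C₀ = Dose / Vd = 451.0 / 239 = 1.887 mg/L
C = C₀ · e^(−k·t) = 1.887 × e^(−0.02300 × 130)
  = 1.887 × 0.05029 = 0.09490 mg/L

0.0949 mg/L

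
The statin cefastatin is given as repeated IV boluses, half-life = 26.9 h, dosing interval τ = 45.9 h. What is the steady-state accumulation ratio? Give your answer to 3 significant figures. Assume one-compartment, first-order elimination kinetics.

1.44

k = ln2 / t½ = 0.693147 / 26.9 = 0.02577 h⁻¹
e^(−kτ) = e^(−0.02577 × 45.9) = 0.3064
Accumulation ratio R = 1 / (1 − e^(−kτ)) = 1 / (1 − 0.3064) = 1.442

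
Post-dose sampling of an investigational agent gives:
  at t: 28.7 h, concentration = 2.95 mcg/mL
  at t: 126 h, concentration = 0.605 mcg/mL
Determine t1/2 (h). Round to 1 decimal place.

42.6 h

k = ln(C₁/C₂) / (t₂ − t₁) = ln(2.95/0.605) / (126 − 28.7)
  = 1.584 / 97.30 = 0.01628 h⁻¹
t½ = ln2 / k = 0.693147 / 0.01628 = 42.58 h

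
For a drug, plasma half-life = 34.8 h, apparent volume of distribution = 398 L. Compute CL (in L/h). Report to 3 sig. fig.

7.93 L/h

k = ln2 / t½ = 0.693147 / 34.8 = 0.01992 h⁻¹
CL = k × Vd = 0.01992 × 398 = 7.928 L/h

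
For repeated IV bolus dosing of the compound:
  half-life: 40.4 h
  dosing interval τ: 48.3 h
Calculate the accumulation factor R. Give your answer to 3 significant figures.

k = ln2 / t½ = 0.693147 / 40.4 = 0.01716 h⁻¹
e^(−kτ) = e^(−0.01716 × 48.3) = 0.4366
Accumulation ratio R = 1 / (1 − e^(−kτ)) = 1 / (1 − 0.4366) = 1.775

1.78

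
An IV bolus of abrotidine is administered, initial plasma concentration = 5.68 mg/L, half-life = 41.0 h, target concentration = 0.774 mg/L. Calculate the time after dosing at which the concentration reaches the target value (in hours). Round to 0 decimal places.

118 h

k = ln2 / t½ = 0.693147 / 41.0 = 0.01691 h⁻¹
t = ln(C₀ / C) / k = ln(5.680 / 0.774) / 0.01691
  = ln(7.339) / 0.01691 = 1.993 / 0.01691 = 117.9 h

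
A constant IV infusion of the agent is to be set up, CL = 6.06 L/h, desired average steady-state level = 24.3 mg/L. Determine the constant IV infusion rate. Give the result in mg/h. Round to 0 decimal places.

At steady state, infusion rate R₀ = Css × CL = 24.3 × 6.060 = 147.3 mg/h

147 mg/h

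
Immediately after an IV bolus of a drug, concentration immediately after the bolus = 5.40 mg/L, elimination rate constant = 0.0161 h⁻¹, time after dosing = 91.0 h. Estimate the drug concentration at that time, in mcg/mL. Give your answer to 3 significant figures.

C = C₀ · e^(−k·t) = 5.400 × e^(−0.01610 × 91.0)
  = 5.400 × 0.2311 = 1.248 mg/L
(1.248 mg/L = 1.248 mcg/mL)

1.25 mcg/mL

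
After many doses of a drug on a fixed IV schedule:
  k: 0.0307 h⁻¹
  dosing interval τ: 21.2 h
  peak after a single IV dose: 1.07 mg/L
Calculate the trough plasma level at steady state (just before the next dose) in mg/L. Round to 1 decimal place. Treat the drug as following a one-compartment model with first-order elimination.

e^(−kτ) = e^(−0.03070 × 21.2) = 0.5216
Accumulation ratio R = 1 / (1 − e^(−kτ)) = 1 / (1 − 0.5216) = 2.090
Steady-state trough = C₀ × R × e^(−kτ) = 1.07 × 2.090 × 0.5216 = 1.166 mg/L

1.2 mg/L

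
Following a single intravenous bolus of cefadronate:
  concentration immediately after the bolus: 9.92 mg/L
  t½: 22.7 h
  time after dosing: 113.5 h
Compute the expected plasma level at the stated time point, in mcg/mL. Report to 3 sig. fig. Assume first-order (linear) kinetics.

0.310 mcg/mL

k = ln2 / t½ = 0.693147 / 22.7 = 0.03054 h⁻¹
t / t½ = 113.5 / 22.7 = 5 half-lives
C = C₀ × (1/2)^5 = 9.920 × 0.03125 = 0.3100 mg/L
(0.3100 mg/L = 0.3100 mcg/mL)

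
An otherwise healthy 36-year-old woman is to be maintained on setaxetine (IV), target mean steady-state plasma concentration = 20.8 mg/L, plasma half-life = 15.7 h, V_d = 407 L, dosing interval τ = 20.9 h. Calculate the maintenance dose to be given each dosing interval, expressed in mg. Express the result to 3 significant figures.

k = ln2 / t½ = 0.693147 / 15.7 = 0.04415 h⁻¹
CL = k × Vd = 0.04415 × 407 = 17.97 L/h
At steady state, Dose/τ = Css × CL.
Dose = Css × CL × τ = 20.8 × 17.97 × 20.9 = 7812 mg

7810 mg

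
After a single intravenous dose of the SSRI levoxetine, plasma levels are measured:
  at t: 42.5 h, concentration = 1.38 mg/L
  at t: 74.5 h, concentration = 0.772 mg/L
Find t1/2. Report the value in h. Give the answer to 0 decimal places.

38 h

k = ln(C₁/C₂) / (t₂ − t₁) = ln(1.38/0.772) / (74.5 − 42.5)
  = 0.5809 / 32.00 = 0.01815 h⁻¹
t½ = ln2 / k = 0.693147 / 0.01815 = 38.19 h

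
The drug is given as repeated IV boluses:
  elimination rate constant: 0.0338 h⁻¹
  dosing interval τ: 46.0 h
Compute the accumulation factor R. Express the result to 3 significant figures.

1.27

e^(−kτ) = e^(−0.03380 × 46.0) = 0.2112
Accumulation ratio R = 1 / (1 − e^(−kτ)) = 1 / (1 − 0.2112) = 1.268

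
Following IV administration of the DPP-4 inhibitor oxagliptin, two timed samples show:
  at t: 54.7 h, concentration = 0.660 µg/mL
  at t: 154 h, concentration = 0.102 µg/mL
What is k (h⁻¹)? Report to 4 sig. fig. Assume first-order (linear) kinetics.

k = ln(C₁/C₂) / (t₂ − t₁) = ln(0.660/0.102) / (154 − 54.7)
  = 1.867 / 99.30 = 0.01880 h⁻¹

0.01880 h⁻¹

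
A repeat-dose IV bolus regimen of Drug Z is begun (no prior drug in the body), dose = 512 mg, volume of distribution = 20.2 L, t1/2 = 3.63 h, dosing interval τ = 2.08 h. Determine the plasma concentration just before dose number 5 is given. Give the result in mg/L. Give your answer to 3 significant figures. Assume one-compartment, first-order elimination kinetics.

41.4 mg/L

C₀ per dose = Dose / Vd = 512 / 20.2 = 25.35 mg/L
k = ln2 / t½ = 0.693147 / 3.63 = 0.1909 h⁻¹
Fraction remaining after one interval: r = e^(−kτ) = e^(−0.1909 × 2.08) = 0.6723
Before dose 5, 4 doses have been given (aged 1τ, 2τ, 3τ, 4τ).
C_trough = C₀ × (r + r² + … + r^4) = C₀ × r(1−r^4)/(1−r)
        = 25.35 × 0.6723 × (1 − 0.2043) / (1 − 0.6723) = 41.38 mg/L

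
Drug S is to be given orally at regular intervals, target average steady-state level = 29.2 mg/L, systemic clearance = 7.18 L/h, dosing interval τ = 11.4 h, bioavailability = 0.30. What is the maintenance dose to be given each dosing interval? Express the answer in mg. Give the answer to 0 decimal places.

7967 mg

At steady state, F × (Dose/τ) = Css × CL.
Dose = Css × CL × τ / F = 29.2 × 7.180 × 11.4 / 0.30 = 7967 mg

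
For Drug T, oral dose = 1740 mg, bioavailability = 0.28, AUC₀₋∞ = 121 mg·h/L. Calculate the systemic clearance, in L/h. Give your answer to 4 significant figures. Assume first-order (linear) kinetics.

4.026 L/h

CL = F·Dose / AUC = 0.28 × 1740 / 121 = 4.026 L/h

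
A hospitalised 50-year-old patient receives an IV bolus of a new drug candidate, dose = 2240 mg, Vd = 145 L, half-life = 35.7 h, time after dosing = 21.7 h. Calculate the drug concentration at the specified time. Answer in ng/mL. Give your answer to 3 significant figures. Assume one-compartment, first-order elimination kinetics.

10100 ng/mL

C₀ = Dose / Vd = 2240 / 145 = 15.45 mg/L
k = ln2 / t½ = 0.693147 / 35.7 = 0.01942 h⁻¹
C = C₀ · e^(−k·t) = 15.45 × e^(−0.01942 × 21.7)
  = 15.45 × 0.6561 = 10.14 mg/L
Convert: 10.14 mg/L × 1000 = 10140 ng/mL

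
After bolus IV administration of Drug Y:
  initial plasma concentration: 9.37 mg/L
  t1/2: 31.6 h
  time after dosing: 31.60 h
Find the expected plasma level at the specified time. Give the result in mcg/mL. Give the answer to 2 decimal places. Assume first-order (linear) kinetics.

k = ln2 / t½ = 0.693147 / 31.6 = 0.02194 h⁻¹
t / t½ = 31.60 / 31.6 = 1 half-lives
C = C₀ × (1/2)^1 = 9.370 × 0.5000 = 4.685 mg/L
(4.685 mg/L = 4.685 mcg/mL)

4.69 mcg/mL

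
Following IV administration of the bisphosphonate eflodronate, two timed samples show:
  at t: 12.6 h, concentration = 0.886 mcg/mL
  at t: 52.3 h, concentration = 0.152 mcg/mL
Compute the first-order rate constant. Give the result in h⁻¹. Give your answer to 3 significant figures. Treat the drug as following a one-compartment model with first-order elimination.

0.0444 h⁻¹

k = ln(C₁/C₂) / (t₂ − t₁) = ln(0.886/0.152) / (52.3 − 12.6)
  = 1.763 / 39.70 = 0.04441 h⁻¹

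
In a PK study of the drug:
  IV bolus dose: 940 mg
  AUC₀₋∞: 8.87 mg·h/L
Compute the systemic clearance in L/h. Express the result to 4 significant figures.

106.0 L/h

CL = Dose / AUC = 940 / 8.87 = 106.0 L/h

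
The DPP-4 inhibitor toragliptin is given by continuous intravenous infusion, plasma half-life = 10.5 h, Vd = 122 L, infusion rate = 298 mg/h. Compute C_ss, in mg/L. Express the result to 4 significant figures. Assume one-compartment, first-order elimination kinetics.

37.00 mg/L

k = ln2 / t½ = 0.693147 / 10.5 = 0.06601 h⁻¹
CL = k × Vd = 0.06601 × 122 = 8.053 L/h
At steady state Css = R₀ / CL = 298 / 8.053 = 37.00 mg/L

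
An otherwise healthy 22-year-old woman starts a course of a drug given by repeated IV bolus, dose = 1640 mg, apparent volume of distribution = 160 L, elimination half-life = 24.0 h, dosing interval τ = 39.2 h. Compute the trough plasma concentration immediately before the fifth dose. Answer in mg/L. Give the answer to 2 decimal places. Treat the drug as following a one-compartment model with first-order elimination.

4.82 mg/L

C₀ per dose = Dose / Vd = 1640 / 160 = 10.25 mg/L
k = ln2 / t½ = 0.693147 / 24.0 = 0.02888 h⁻¹
Fraction remaining after one interval: r = e^(−kτ) = e^(−0.02888 × 39.2) = 0.3224
Before dose 5, 4 doses have been given (aged 1τ, 2τ, 3τ, 4τ).
C_trough = C₀ × (r + r² + … + r^4) = C₀ × r(1−r^4)/(1−r)
        = 10.25 × 0.3224 × (1 − 0.01080) / (1 − 0.3224) = 4.824 mg/L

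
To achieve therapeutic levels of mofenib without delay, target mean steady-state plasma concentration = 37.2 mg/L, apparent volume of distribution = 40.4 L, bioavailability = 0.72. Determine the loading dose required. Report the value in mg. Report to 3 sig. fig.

LD = Css × Vd / F = 37.2 × 40.4 / 0.72 = 2087 mg

2090 mg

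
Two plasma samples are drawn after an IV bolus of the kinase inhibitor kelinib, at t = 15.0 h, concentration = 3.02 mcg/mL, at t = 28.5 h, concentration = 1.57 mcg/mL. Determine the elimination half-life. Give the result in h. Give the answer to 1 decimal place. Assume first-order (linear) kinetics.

14.3 h

k = ln(C₁/C₂) / (t₂ − t₁) = ln(3.02/1.57) / (28.5 − 15.0)
  = 0.6542 / 13.50 = 0.04846 h⁻¹
t½ = ln2 / k = 0.693147 / 0.04846 = 14.30 h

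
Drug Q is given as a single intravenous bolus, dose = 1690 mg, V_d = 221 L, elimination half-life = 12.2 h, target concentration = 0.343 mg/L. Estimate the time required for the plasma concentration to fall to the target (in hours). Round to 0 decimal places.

55 h

C₀ = Dose / Vd = 1690 / 221 = 7.647 mg/L
k = ln2 / t½ = 0.693147 / 12.2 = 0.05682 h⁻¹
t = ln(C₀ / C) / k = ln(7.647 / 0.343) / 0.05682
  = ln(22.29) / 0.05682 = 3.104 / 0.05682 = 54.63 h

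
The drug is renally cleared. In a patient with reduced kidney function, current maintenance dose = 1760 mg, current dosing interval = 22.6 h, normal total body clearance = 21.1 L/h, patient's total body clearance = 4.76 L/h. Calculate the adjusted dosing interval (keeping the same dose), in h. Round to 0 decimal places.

To keep the same average steady-state level, dosing rate must scale with clearance.
CL ratio = 4.76 / 21.1 = 0.2256
New interval (same dose) = 22.6 / 0.2256 = 100.2 h

100 h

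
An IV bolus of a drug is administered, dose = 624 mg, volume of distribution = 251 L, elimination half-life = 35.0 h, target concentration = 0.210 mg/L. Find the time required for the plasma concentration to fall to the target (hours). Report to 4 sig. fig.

C₀ = Dose / Vd = 624.0 / 251 = 2.486 mg/L
k = ln2 / t½ = 0.693147 / 35.0 = 0.01980 h⁻¹
t = ln(C₀ / C) / k = ln(2.486 / 0.210) / 0.01980
  = ln(11.84) / 0.01980 = 2.471 / 0.01980 = 124.8 h

124.8 h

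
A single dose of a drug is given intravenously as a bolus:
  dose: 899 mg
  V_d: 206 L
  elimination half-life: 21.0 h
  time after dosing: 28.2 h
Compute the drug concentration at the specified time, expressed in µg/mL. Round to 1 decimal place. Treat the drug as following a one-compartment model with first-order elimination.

C₀ = Dose / Vd = 899.0 / 206 = 4.364 mg/L
k = ln2 / t½ = 0.693147 / 21.0 = 0.03301 h⁻¹
C = C₀ · e^(−k·t) = 4.364 × e^(−0.03301 × 28.2)
  = 4.364 × 0.3942 = 1.720 mg/L
(1.720 mg/L = 1.720 µg/mL)

1.7 µg/mL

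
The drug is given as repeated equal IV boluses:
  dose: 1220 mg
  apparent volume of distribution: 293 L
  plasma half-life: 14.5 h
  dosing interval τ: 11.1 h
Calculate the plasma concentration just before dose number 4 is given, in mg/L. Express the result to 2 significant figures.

C₀ per dose = Dose / Vd = 1220 / 293 = 4.164 mg/L
k = ln2 / t½ = 0.693147 / 14.5 = 0.04780 h⁻¹
Fraction remaining after one interval: r = e^(−kτ) = e^(−0.04780 × 11.1) = 0.5883
Before dose 4, 3 doses have been given (aged 1τ, 2τ, 3τ).
C_trough = C₀ × (r + r² + … + r^3) = C₀ × r(1−r^3)/(1−r)
        = 4.164 × 0.5883 × (1 − 0.2036) / (1 − 0.5883) = 4.739 mg/L

4.7 mg/L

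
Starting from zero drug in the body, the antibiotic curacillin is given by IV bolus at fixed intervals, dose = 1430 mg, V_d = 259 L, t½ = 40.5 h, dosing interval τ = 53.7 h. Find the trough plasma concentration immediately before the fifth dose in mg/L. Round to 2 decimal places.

C₀ per dose = Dose / Vd = 1430 / 259 = 5.521 mg/L
k = ln2 / t½ = 0.693147 / 40.5 = 0.01711 h⁻¹
Fraction remaining after one interval: r = e^(−kτ) = e^(−0.01711 × 53.7) = 0.3990
Before dose 5, 4 doses have been given (aged 1τ, 2τ, 3τ, 4τ).
C_trough = C₀ × (r + r² + … + r^4) = C₀ × r(1−r^4)/(1−r)
        = 5.521 × 0.3990 × (1 − 0.02534) / (1 − 0.3990) = 3.572 mg/L

3.57 mg/L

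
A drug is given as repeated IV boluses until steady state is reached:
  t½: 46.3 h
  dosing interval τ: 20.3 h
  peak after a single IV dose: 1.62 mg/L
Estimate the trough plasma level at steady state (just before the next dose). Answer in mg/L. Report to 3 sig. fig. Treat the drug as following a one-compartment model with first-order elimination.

k = ln2 / t½ = 0.693147 / 46.3 = 0.01497 h⁻¹
e^(−kτ) = e^(−0.01497 × 20.3) = 0.7379
Accumulation ratio R = 1 / (1 − e^(−kτ)) = 1 / (1 − 0.7379) = 3.815
Steady-state trough = C₀ × R × e^(−kτ) = 1.62 × 3.815 × 0.7379 = 4.560 mg/L

4.56 mg/L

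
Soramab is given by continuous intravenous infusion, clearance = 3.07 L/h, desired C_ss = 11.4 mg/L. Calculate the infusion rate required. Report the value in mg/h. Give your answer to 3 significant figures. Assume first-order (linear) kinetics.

35.0 mg/h

At steady state, infusion rate R₀ = Css × CL = 11.4 × 3.070 = 35.00 mg/h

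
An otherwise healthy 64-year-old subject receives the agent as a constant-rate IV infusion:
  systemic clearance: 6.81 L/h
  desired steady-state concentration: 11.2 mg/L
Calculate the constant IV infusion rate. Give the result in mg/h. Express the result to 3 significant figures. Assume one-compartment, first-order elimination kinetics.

76.3 mg/h

At steady state, infusion rate R₀ = Css × CL = 11.2 × 6.810 = 76.27 mg/h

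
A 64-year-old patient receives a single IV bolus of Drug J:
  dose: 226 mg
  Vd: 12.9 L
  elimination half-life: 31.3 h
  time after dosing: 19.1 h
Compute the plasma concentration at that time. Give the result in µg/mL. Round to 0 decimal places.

C₀ = Dose / Vd = 226.0 / 12.9 = 17.52 mg/L
k = ln2 / t½ = 0.693147 / 31.3 = 0.02215 h⁻¹
C = C₀ · e^(−k·t) = 17.52 × e^(−0.02215 × 19.1)
  = 17.52 × 0.6550 = 11.48 mg/L
(11.48 mg/L = 11.48 µg/mL)

11 µg/mL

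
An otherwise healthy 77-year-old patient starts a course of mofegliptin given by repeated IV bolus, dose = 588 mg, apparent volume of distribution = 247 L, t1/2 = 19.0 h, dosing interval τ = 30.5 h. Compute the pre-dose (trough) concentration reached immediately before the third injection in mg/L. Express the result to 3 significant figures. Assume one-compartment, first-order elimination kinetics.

1.04 mg/L

C₀ per dose = Dose / Vd = 588 / 247 = 2.381 mg/L
k = ln2 / t½ = 0.693147 / 19.0 = 0.03648 h⁻¹
Fraction remaining after one interval: r = e^(−kτ) = e^(−0.03648 × 30.5) = 0.3287
Before dose 3, 2 doses have been given (aged 1τ, 2τ).
C_trough = C₀ × (r + r²) = 2.381 × (0.3287 + 0.1080) = 1.040 mg/L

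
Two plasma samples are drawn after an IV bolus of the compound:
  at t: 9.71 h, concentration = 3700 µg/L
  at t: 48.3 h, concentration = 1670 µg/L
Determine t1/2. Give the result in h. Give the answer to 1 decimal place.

k = ln(C₁/C₂) / (t₂ − t₁) = ln(3700/1670) / (48.3 − 9.71)
  = 0.7955 / 38.59 = 0.02061 h⁻¹
t½ = ln2 / k = 0.693147 / 0.02061 = 33.63 h

33.6 h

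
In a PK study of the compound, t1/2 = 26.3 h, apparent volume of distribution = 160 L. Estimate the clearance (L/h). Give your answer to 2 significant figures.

4.2 L/h

k = ln2 / t½ = 0.693147 / 26.3 = 0.02636 h⁻¹
CL = k × Vd = 0.02636 × 160 = 4.218 L/h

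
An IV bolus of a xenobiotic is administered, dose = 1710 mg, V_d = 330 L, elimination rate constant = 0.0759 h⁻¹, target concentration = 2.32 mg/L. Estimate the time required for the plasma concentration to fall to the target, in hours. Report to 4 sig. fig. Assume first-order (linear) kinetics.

C₀ = Dose / Vd = 1710 / 330 = 5.182 mg/L
t = ln(C₀ / C) / k = ln(5.182 / 2.32) / 0.07590
  = ln(2.234) / 0.07590 = 0.8038 / 0.07590 = 10.59 h

10.59 h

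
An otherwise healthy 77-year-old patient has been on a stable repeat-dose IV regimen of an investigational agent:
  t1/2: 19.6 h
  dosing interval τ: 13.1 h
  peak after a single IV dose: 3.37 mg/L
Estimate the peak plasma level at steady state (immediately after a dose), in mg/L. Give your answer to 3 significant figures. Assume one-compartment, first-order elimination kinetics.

9.09 mg/L

k = ln2 / t½ = 0.693147 / 19.6 = 0.03536 h⁻¹
e^(−kτ) = e^(−0.03536 × 13.1) = 0.6293
Accumulation ratio R = 1 / (1 − e^(−kτ)) = 1 / (1 − 0.6293) = 2.698
Steady-state peak = C₀ × R = 3.37 × 2.698 = 9.092 mg/L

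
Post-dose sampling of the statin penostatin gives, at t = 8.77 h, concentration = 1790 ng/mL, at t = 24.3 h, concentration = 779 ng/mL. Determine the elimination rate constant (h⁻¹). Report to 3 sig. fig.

0.0536 h⁻¹

k = ln(C₁/C₂) / (t₂ − t₁) = ln(1790/779) / (24.3 − 8.77)
  = 0.8320 / 15.53 = 0.05357 h⁻¹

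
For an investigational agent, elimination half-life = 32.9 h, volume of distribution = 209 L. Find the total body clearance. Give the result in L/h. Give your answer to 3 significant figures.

k = ln2 / t½ = 0.693147 / 32.9 = 0.02107 h⁻¹
CL = k × Vd = 0.02107 × 209 = 4.404 L/h

4.40 L/h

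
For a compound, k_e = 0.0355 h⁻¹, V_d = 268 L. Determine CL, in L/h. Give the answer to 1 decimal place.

CL = k × Vd = 0.0355 × 268 = 9.514 L/h

9.5 L/h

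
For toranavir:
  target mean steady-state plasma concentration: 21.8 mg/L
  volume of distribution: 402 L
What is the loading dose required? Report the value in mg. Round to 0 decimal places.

LD = Css × Vd = 21.8 × 402 = 8764 mg

8764 mg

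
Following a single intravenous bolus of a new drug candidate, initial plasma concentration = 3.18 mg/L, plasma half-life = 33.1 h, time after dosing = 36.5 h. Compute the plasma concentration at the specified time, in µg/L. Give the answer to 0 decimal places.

k = ln2 / t½ = 0.693147 / 33.1 = 0.02094 h⁻¹
C = C₀ · e^(−k·t) = 3.180 × e^(−0.02094 × 36.5)
  = 3.180 × 0.4657 = 1.481 mg/L
Convert: 1.481 mg/L × 1000 = 1481 µg/L

1481 µg/L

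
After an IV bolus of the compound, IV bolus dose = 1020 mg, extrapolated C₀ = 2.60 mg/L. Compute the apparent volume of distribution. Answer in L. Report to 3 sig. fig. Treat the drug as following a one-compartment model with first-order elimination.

392 L

Vd = Dose / C₀ = 1020 / 2.60 = 392.3 L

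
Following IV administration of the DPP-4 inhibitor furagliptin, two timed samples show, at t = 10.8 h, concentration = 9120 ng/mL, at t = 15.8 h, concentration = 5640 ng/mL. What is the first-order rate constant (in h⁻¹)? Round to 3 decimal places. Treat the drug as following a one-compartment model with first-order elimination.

k = ln(C₁/C₂) / (t₂ − t₁) = ln(9120/5640) / (15.8 − 10.8)
  = 0.4806 / 5.000 = 0.09612 h⁻¹

0.096 h⁻¹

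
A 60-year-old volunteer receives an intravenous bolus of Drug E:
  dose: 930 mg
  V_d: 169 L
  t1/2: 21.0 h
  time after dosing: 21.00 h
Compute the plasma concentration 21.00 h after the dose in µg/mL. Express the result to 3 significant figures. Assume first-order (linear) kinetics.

2.75 µg/mL

C₀ = Dose / Vd = 930.0 / 169 = 5.503 mg/L
k = ln2 / t½ = 0.693147 / 21.0 = 0.03301 h⁻¹
t / t½ = 21.00 / 21.0 = 1 half-lives
C = C₀ × (1/2)^1 = 5.503 × 0.5000 = 2.752 mg/L
(2.752 mg/L = 2.752 µg/mL)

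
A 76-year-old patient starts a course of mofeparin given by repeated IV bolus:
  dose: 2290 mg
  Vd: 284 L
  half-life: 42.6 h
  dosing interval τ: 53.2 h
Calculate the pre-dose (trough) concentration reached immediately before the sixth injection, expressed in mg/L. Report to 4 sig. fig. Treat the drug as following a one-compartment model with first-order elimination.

5.781 mg/L

C₀ per dose = Dose / Vd = 2290 / 284 = 8.063 mg/L
k = ln2 / t½ = 0.693147 / 42.6 = 0.01627 h⁻¹
Fraction remaining after one interval: r = e^(−kτ) = e^(−0.01627 × 53.2) = 0.4208
Before dose 6, 5 doses have been given (aged 1τ, 2τ, 3τ, 4τ, 5τ).
C_trough = C₀ × (r + r² + … + r^5) = C₀ × r(1−r^5)/(1−r)
        = 8.063 × 0.4208 × (1 − 0.01319) / (1 − 0.4208) = 5.781 mg/L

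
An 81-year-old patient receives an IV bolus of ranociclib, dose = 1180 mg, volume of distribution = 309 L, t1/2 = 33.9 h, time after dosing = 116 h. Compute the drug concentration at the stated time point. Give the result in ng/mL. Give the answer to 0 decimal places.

C₀ = Dose / Vd = 1180 / 309 = 3.819 mg/L
k = ln2 / t½ = 0.693147 / 33.9 = 0.02045 h⁻¹
C = C₀ · e^(−k·t) = 3.819 × e^(−0.02045 × 116)
  = 3.819 × 0.09328 = 0.3562 mg/L
Convert: 0.3562 mg/L × 1000 = 356.2 ng/mL

356 ng/mL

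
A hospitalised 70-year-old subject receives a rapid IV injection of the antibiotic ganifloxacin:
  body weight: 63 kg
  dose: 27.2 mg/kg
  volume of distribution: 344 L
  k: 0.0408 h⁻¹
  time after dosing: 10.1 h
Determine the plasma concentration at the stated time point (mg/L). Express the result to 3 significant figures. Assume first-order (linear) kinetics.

3.30 mg/L

Total dose = 27.2 × 63 = 1714 mg
C₀ = Dose / Vd = 1714 / 344 = 4.983 mg/L
C = C₀ · e^(−k·t) = 4.983 × e^(−0.04080 × 10.1)
  = 4.983 × 0.6623 = 3.300 mg/L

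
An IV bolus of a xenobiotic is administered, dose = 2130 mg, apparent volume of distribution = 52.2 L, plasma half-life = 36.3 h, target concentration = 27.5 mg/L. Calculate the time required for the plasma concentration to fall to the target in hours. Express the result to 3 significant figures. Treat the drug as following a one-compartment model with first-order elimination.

C₀ = Dose / Vd = 2130 / 52.2 = 40.80 mg/L
k = ln2 / t½ = 0.693147 / 36.3 = 0.01909 h⁻¹
t = ln(C₀ / C) / k = ln(40.80 / 27.5) / 0.01909
  = ln(1.484) / 0.01909 = 0.3947 / 0.01909 = 20.68 h

20.7 h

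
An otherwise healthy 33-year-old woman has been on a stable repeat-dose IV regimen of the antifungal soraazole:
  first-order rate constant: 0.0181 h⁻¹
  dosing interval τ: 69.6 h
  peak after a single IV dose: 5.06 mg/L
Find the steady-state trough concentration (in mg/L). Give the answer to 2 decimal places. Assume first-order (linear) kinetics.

2.00 mg/L

e^(−kτ) = e^(−0.01810 × 69.6) = 0.2837
Accumulation ratio R = 1 / (1 − e^(−kτ)) = 1 / (1 − 0.2837) = 1.396
Steady-state trough = C₀ × R × e^(−kτ) = 5.06 × 1.396 × 0.2837 = 2.004 mg/L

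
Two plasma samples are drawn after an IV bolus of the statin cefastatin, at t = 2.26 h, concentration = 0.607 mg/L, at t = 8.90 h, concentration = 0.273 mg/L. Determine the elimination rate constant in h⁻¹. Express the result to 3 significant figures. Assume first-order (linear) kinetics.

0.120 h⁻¹

k = ln(C₁/C₂) / (t₂ − t₁) = ln(0.607/0.273) / (8.90 − 2.26)
  = 0.7991 / 6.640 = 0.1203 h⁻¹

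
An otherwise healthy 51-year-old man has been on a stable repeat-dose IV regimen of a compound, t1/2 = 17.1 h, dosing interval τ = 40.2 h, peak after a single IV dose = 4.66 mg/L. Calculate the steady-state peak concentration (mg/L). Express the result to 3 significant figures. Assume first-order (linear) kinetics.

k = ln2 / t½ = 0.693147 / 17.1 = 0.04053 h⁻¹
e^(−kτ) = e^(−0.04053 × 40.2) = 0.1961
Accumulation ratio R = 1 / (1 − e^(−kτ)) = 1 / (1 − 0.1961) = 1.244
Steady-state peak = C₀ × R = 4.66 × 1.244 = 5.797 mg/L

5.80 mg/L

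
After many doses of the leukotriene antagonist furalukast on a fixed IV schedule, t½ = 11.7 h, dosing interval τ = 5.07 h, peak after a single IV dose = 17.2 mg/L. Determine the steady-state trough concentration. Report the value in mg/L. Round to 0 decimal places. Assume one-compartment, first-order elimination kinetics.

k = ln2 / t½ = 0.693147 / 11.7 = 0.05924 h⁻¹
e^(−kτ) = e^(−0.05924 × 5.07) = 0.7406
Accumulation ratio R = 1 / (1 − e^(−kτ)) = 1 / (1 − 0.7406) = 3.855
Steady-state trough = C₀ × R × e^(−kτ) = 17.2 × 3.855 × 0.7406 = 49.11 mg/L

49 mg/L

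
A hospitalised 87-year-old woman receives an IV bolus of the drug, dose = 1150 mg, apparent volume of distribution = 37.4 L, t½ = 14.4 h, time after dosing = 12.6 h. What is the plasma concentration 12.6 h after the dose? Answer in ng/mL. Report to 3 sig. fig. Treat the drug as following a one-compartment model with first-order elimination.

16800 ng/mL

C₀ = Dose / Vd = 1150 / 37.4 = 30.75 mg/L
k = ln2 / t½ = 0.693147 / 14.4 = 0.04814 h⁻¹
C = C₀ · e^(−k·t) = 30.75 × e^(−0.04814 × 12.6)
  = 30.75 × 0.5452 = 16.76 mg/L
Convert: 16.76 mg/L × 1000 = 16760 ng/mL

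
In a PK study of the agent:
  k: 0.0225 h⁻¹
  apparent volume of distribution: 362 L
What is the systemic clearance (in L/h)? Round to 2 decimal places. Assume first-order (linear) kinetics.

CL = k × Vd = 0.0225 × 362 = 8.145 L/h

8.15 L/h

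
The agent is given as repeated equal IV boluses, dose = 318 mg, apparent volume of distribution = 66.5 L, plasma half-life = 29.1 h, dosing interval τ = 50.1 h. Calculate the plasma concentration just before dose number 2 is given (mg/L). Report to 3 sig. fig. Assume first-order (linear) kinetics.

1.45 mg/L

C₀ per dose = Dose / Vd = 318 / 66.5 = 4.782 mg/L
k = ln2 / t½ = 0.693147 / 29.1 = 0.02382 h⁻¹
Fraction remaining after one interval: r = e^(−kτ) = e^(−0.02382 × 50.1) = 0.3032
Before dose 2, 1 dose has been given (aged 1τ).
C_trough = C₀ × r = 4.782 × 0.3032 = 1.450 mg/L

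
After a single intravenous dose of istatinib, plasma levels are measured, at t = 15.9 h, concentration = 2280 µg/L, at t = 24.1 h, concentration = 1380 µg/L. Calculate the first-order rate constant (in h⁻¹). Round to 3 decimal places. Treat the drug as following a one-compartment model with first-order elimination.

0.061 h⁻¹

k = ln(C₁/C₂) / (t₂ − t₁) = ln(2280/1380) / (24.1 − 15.9)
  = 0.5021 / 8.200 = 0.06123 h⁻¹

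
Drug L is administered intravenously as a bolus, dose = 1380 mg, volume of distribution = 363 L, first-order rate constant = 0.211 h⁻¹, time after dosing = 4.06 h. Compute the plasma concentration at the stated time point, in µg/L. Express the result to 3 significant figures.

1610 µg/L

C₀ = Dose / Vd = 1380 / 363 = 3.802 mg/L
C = C₀ · e^(−k·t) = 3.802 × e^(−0.2110 × 4.06)
  = 3.802 × 0.4246 = 1.614 mg/L
Convert: 1.614 mg/L × 1000 = 1614 µg/L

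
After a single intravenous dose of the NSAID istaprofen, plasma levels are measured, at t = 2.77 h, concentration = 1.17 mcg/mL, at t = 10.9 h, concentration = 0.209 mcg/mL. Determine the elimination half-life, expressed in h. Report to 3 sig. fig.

k = ln(C₁/C₂) / (t₂ − t₁) = ln(1.17/0.209) / (10.9 − 2.77)
  = 1.722 / 8.130 = 0.2118 h⁻¹
t½ = ln2 / k = 0.693147 / 0.2118 = 3.273 h

3.27 h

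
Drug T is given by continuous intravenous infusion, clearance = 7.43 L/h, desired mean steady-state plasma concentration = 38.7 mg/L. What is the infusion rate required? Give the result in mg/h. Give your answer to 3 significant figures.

At steady state, infusion rate R₀ = Css × CL = 38.7 × 7.430 = 287.5 mg/h

288 mg/h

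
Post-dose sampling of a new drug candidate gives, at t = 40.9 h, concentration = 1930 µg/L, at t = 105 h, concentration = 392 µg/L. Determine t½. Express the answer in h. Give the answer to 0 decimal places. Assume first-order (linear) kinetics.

28 h

k = ln(C₁/C₂) / (t₂ − t₁) = ln(1930/392) / (105 − 40.9)
  = 1.594 / 64.10 = 0.02487 h⁻¹
t½ = ln2 / k = 0.693147 / 0.02487 = 27.87 h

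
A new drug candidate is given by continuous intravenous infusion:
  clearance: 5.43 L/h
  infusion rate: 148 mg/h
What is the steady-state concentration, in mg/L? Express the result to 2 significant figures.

27 mg/L

At steady state Css = R₀ / CL = 148 / 5.430 = 27.26 mg/L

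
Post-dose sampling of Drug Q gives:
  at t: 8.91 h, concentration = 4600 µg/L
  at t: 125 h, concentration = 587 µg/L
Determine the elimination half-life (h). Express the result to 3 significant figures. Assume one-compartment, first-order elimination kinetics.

k = ln(C₁/C₂) / (t₂ − t₁) = ln(4600/587) / (125 − 8.91)
  = 2.059 / 116.1 = 0.01773 h⁻¹
t½ = ln2 / k = 0.693147 / 0.01773 = 39.09 h

39.1 h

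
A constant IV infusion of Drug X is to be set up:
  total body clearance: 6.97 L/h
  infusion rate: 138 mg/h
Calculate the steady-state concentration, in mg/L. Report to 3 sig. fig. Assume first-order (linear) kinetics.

At steady state Css = R₀ / CL = 138 / 6.970 = 19.80 mg/L

19.8 mg/L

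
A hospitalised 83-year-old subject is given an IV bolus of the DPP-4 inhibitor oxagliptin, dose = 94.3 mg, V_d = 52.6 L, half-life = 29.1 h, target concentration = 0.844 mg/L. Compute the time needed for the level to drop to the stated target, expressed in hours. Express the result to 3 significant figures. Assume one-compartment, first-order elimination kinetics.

31.6 h

C₀ = Dose / Vd = 94.30 / 52.6 = 1.793 mg/L
k = ln2 / t½ = 0.693147 / 29.1 = 0.02382 h⁻¹
t = ln(C₀ / C) / k = ln(1.793 / 0.844) / 0.02382
  = ln(2.124) / 0.02382 = 0.7533 / 0.02382 = 31.62 h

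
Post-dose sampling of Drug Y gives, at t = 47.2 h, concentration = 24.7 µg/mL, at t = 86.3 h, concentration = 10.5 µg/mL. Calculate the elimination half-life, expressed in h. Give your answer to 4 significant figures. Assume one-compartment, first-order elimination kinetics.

31.68 h

k = ln(C₁/C₂) / (t₂ − t₁) = ln(24.7/10.5) / (86.3 − 47.2)
  = 0.8554 / 39.10 = 0.02188 h⁻¹
t½ = ln2 / k = 0.693147 / 0.02188 = 31.68 h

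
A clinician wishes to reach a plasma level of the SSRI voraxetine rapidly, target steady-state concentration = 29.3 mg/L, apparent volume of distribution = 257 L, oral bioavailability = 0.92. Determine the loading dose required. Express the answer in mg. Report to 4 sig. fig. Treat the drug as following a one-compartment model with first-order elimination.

LD = Css × Vd / F = 29.3 × 257 / 0.92 = 8185 mg

8185 mg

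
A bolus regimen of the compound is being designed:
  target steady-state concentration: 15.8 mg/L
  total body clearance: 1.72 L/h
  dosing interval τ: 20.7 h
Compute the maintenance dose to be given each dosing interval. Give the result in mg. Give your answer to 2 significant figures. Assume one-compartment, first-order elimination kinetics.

560 mg

At steady state, Dose/τ = Css × CL.
Dose = Css × CL × τ = 15.8 × 1.720 × 20.7 = 562.5 mg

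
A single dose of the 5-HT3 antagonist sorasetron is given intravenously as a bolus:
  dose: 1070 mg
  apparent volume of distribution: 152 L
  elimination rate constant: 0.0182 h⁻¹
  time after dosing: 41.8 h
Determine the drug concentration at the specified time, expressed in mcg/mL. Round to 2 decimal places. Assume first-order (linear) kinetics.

3.29 mcg/mL

C₀ = Dose / Vd = 1070 / 152 = 7.039 mg/L
C = C₀ · e^(−k·t) = 7.039 × e^(−0.01820 × 41.8)
  = 7.039 × 0.4673 = 3.289 mg/L
(3.289 mg/L = 3.289 mcg/mL)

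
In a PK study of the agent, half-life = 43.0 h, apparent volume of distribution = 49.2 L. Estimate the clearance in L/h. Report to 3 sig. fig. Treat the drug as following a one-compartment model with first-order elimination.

k = ln2 / t½ = 0.693147 / 43.0 = 0.01612 h⁻¹
CL = k × Vd = 0.01612 × 49.2 = 0.7931 L/h

0.793 L/h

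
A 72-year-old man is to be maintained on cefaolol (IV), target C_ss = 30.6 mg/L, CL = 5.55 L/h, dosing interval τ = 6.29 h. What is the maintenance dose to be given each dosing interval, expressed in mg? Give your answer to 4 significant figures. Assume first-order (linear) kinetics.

At steady state, Dose/τ = Css × CL.
Dose = Css × CL × τ = 30.6 × 5.550 × 6.29 = 1068 mg

1068 mg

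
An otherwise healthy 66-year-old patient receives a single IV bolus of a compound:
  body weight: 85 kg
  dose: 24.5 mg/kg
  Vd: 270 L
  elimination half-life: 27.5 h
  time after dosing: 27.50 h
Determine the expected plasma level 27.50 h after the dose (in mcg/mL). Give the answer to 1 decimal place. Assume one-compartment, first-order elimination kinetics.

3.9 mcg/mL

Total dose = 24.5 × 85 = 2083 mg
C₀ = Dose / Vd = 2083 / 270 = 7.715 mg/L
k = ln2 / t½ = 0.693147 / 27.5 = 0.02521 h⁻¹
t / t½ = 27.50 / 27.5 = 1 half-lives
C = C₀ × (1/2)^1 = 7.715 × 0.5000 = 3.858 mg/L
(3.858 mg/L = 3.858 mcg/mL)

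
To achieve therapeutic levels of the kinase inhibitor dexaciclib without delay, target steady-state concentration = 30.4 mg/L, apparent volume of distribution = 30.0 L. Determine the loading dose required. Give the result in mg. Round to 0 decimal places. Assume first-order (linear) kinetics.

912 mg

LD = Css × Vd = 30.4 × 30.0 = 912.0 mg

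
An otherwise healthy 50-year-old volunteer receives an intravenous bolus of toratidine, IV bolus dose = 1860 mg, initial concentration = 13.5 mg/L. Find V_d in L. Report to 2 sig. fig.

140 L

Vd = Dose / C₀ = 1860 / 13.5 = 137.8 L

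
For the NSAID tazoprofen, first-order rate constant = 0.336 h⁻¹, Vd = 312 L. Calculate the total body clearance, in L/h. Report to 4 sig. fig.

CL = k × Vd = 0.336 × 312 = 104.8 L/h

104.8 L/h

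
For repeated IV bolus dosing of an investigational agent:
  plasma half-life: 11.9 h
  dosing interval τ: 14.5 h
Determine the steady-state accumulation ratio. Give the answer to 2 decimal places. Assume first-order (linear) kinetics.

k = ln2 / t½ = 0.693147 / 11.9 = 0.05825 h⁻¹
e^(−kτ) = e^(−0.05825 × 14.5) = 0.4297
Accumulation ratio R = 1 / (1 − e^(−kτ)) = 1 / (1 − 0.4297) = 1.753

1.75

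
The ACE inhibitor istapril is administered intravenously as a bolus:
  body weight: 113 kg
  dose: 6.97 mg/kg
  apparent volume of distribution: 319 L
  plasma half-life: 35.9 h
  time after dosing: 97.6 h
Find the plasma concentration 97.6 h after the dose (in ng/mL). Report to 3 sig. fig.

Total dose = 6.97 × 113 = 787.6 mg
C₀ = Dose / Vd = 787.6 / 319 = 2.469 mg/L
k = ln2 / t½ = 0.693147 / 35.9 = 0.01931 h⁻¹
C = C₀ · e^(−k·t) = 2.469 × e^(−0.01931 × 97.6)
  = 2.469 × 0.1519 = 0.3750 mg/L
Convert: 0.3750 mg/L × 1000 = 375.0 ng/mL

375 ng/mL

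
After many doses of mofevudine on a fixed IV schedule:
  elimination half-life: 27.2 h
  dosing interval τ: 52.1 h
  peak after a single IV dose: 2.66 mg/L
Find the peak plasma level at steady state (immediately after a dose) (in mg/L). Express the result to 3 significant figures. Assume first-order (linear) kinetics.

k = ln2 / t½ = 0.693147 / 27.2 = 0.02548 h⁻¹
e^(−kτ) = e^(−0.02548 × 52.1) = 0.2651
Accumulation ratio R = 1 / (1 − e^(−kτ)) = 1 / (1 − 0.2651) = 1.361
Steady-state peak = C₀ × R = 2.66 × 1.361 = 3.620 mg/L

3.62 mg/L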